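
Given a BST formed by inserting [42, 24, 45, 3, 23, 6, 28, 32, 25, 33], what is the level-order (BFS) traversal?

Tree insertion order: [42, 24, 45, 3, 23, 6, 28, 32, 25, 33]
Tree (level-order array): [42, 24, 45, 3, 28, None, None, None, 23, 25, 32, 6, None, None, None, None, 33]
BFS from the root, enqueuing left then right child of each popped node:
  queue [42] -> pop 42, enqueue [24, 45], visited so far: [42]
  queue [24, 45] -> pop 24, enqueue [3, 28], visited so far: [42, 24]
  queue [45, 3, 28] -> pop 45, enqueue [none], visited so far: [42, 24, 45]
  queue [3, 28] -> pop 3, enqueue [23], visited so far: [42, 24, 45, 3]
  queue [28, 23] -> pop 28, enqueue [25, 32], visited so far: [42, 24, 45, 3, 28]
  queue [23, 25, 32] -> pop 23, enqueue [6], visited so far: [42, 24, 45, 3, 28, 23]
  queue [25, 32, 6] -> pop 25, enqueue [none], visited so far: [42, 24, 45, 3, 28, 23, 25]
  queue [32, 6] -> pop 32, enqueue [33], visited so far: [42, 24, 45, 3, 28, 23, 25, 32]
  queue [6, 33] -> pop 6, enqueue [none], visited so far: [42, 24, 45, 3, 28, 23, 25, 32, 6]
  queue [33] -> pop 33, enqueue [none], visited so far: [42, 24, 45, 3, 28, 23, 25, 32, 6, 33]
Result: [42, 24, 45, 3, 28, 23, 25, 32, 6, 33]


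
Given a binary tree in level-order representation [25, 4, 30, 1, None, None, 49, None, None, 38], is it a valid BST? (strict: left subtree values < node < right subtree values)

Level-order array: [25, 4, 30, 1, None, None, 49, None, None, 38]
Validate using subtree bounds (lo, hi): at each node, require lo < value < hi,
then recurse left with hi=value and right with lo=value.
Preorder trace (stopping at first violation):
  at node 25 with bounds (-inf, +inf): OK
  at node 4 with bounds (-inf, 25): OK
  at node 1 with bounds (-inf, 4): OK
  at node 30 with bounds (25, +inf): OK
  at node 49 with bounds (30, +inf): OK
  at node 38 with bounds (30, 49): OK
No violation found at any node.
Result: Valid BST


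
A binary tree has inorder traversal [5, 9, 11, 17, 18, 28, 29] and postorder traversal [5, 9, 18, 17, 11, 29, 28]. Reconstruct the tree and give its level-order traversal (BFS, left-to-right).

Inorder:   [5, 9, 11, 17, 18, 28, 29]
Postorder: [5, 9, 18, 17, 11, 29, 28]
Algorithm: postorder visits root last, so walk postorder right-to-left;
each value is the root of the current inorder slice — split it at that
value, recurse on the right subtree first, then the left.
Recursive splits:
  root=28; inorder splits into left=[5, 9, 11, 17, 18], right=[29]
  root=29; inorder splits into left=[], right=[]
  root=11; inorder splits into left=[5, 9], right=[17, 18]
  root=17; inorder splits into left=[], right=[18]
  root=18; inorder splits into left=[], right=[]
  root=9; inorder splits into left=[5], right=[]
  root=5; inorder splits into left=[], right=[]
Reconstructed level-order: [28, 11, 29, 9, 17, 5, 18]


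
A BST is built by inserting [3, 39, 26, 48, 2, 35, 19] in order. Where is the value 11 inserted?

Starting tree (level order): [3, 2, 39, None, None, 26, 48, 19, 35]
Insertion path: 3 -> 39 -> 26 -> 19
Result: insert 11 as left child of 19
Final tree (level order): [3, 2, 39, None, None, 26, 48, 19, 35, None, None, 11]


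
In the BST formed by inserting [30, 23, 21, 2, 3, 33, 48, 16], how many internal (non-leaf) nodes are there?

Tree built from: [30, 23, 21, 2, 3, 33, 48, 16]
Tree (level-order array): [30, 23, 33, 21, None, None, 48, 2, None, None, None, None, 3, None, 16]
Rule: An internal node has at least one child.
Per-node child counts:
  node 30: 2 child(ren)
  node 23: 1 child(ren)
  node 21: 1 child(ren)
  node 2: 1 child(ren)
  node 3: 1 child(ren)
  node 16: 0 child(ren)
  node 33: 1 child(ren)
  node 48: 0 child(ren)
Matching nodes: [30, 23, 21, 2, 3, 33]
Count of internal (non-leaf) nodes: 6


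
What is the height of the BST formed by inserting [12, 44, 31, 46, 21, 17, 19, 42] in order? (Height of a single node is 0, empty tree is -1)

Insertion order: [12, 44, 31, 46, 21, 17, 19, 42]
Tree (level-order array): [12, None, 44, 31, 46, 21, 42, None, None, 17, None, None, None, None, 19]
Compute height bottom-up (empty subtree = -1):
  height(19) = 1 + max(-1, -1) = 0
  height(17) = 1 + max(-1, 0) = 1
  height(21) = 1 + max(1, -1) = 2
  height(42) = 1 + max(-1, -1) = 0
  height(31) = 1 + max(2, 0) = 3
  height(46) = 1 + max(-1, -1) = 0
  height(44) = 1 + max(3, 0) = 4
  height(12) = 1 + max(-1, 4) = 5
Height = 5


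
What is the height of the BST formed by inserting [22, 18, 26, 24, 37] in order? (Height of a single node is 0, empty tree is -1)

Insertion order: [22, 18, 26, 24, 37]
Tree (level-order array): [22, 18, 26, None, None, 24, 37]
Compute height bottom-up (empty subtree = -1):
  height(18) = 1 + max(-1, -1) = 0
  height(24) = 1 + max(-1, -1) = 0
  height(37) = 1 + max(-1, -1) = 0
  height(26) = 1 + max(0, 0) = 1
  height(22) = 1 + max(0, 1) = 2
Height = 2


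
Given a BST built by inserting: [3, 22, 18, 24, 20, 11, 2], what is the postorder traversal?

Tree insertion order: [3, 22, 18, 24, 20, 11, 2]
Tree (level-order array): [3, 2, 22, None, None, 18, 24, 11, 20]
Postorder traversal: [2, 11, 20, 18, 24, 22, 3]


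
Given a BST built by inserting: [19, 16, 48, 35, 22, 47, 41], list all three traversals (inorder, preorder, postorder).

Tree insertion order: [19, 16, 48, 35, 22, 47, 41]
Tree (level-order array): [19, 16, 48, None, None, 35, None, 22, 47, None, None, 41]
Inorder (L, root, R): [16, 19, 22, 35, 41, 47, 48]
Preorder (root, L, R): [19, 16, 48, 35, 22, 47, 41]
Postorder (L, R, root): [16, 22, 41, 47, 35, 48, 19]


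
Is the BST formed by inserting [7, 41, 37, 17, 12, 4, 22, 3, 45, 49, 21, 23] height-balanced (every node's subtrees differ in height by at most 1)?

Tree (level-order array): [7, 4, 41, 3, None, 37, 45, None, None, 17, None, None, 49, 12, 22, None, None, None, None, 21, 23]
Definition: a tree is height-balanced if, at every node, |h(left) - h(right)| <= 1 (empty subtree has height -1).
Bottom-up per-node check:
  node 3: h_left=-1, h_right=-1, diff=0 [OK], height=0
  node 4: h_left=0, h_right=-1, diff=1 [OK], height=1
  node 12: h_left=-1, h_right=-1, diff=0 [OK], height=0
  node 21: h_left=-1, h_right=-1, diff=0 [OK], height=0
  node 23: h_left=-1, h_right=-1, diff=0 [OK], height=0
  node 22: h_left=0, h_right=0, diff=0 [OK], height=1
  node 17: h_left=0, h_right=1, diff=1 [OK], height=2
  node 37: h_left=2, h_right=-1, diff=3 [FAIL (|2--1|=3 > 1)], height=3
  node 49: h_left=-1, h_right=-1, diff=0 [OK], height=0
  node 45: h_left=-1, h_right=0, diff=1 [OK], height=1
  node 41: h_left=3, h_right=1, diff=2 [FAIL (|3-1|=2 > 1)], height=4
  node 7: h_left=1, h_right=4, diff=3 [FAIL (|1-4|=3 > 1)], height=5
Node 37 violates the condition: |2 - -1| = 3 > 1.
Result: Not balanced


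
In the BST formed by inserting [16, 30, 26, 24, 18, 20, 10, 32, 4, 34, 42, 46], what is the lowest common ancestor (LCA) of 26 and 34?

Tree insertion order: [16, 30, 26, 24, 18, 20, 10, 32, 4, 34, 42, 46]
Tree (level-order array): [16, 10, 30, 4, None, 26, 32, None, None, 24, None, None, 34, 18, None, None, 42, None, 20, None, 46]
In a BST, the LCA of p=26, q=34 is the first node v on the
root-to-leaf path with p <= v <= q (go left if both < v, right if both > v).
Walk from root:
  at 16: both 26 and 34 > 16, go right
  at 30: 26 <= 30 <= 34, this is the LCA
LCA = 30


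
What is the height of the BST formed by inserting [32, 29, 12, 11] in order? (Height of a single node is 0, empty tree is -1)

Insertion order: [32, 29, 12, 11]
Tree (level-order array): [32, 29, None, 12, None, 11]
Compute height bottom-up (empty subtree = -1):
  height(11) = 1 + max(-1, -1) = 0
  height(12) = 1 + max(0, -1) = 1
  height(29) = 1 + max(1, -1) = 2
  height(32) = 1 + max(2, -1) = 3
Height = 3


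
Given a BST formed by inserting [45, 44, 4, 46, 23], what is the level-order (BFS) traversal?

Tree insertion order: [45, 44, 4, 46, 23]
Tree (level-order array): [45, 44, 46, 4, None, None, None, None, 23]
BFS from the root, enqueuing left then right child of each popped node:
  queue [45] -> pop 45, enqueue [44, 46], visited so far: [45]
  queue [44, 46] -> pop 44, enqueue [4], visited so far: [45, 44]
  queue [46, 4] -> pop 46, enqueue [none], visited so far: [45, 44, 46]
  queue [4] -> pop 4, enqueue [23], visited so far: [45, 44, 46, 4]
  queue [23] -> pop 23, enqueue [none], visited so far: [45, 44, 46, 4, 23]
Result: [45, 44, 46, 4, 23]


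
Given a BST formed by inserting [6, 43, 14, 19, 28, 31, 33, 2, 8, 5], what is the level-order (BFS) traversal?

Tree insertion order: [6, 43, 14, 19, 28, 31, 33, 2, 8, 5]
Tree (level-order array): [6, 2, 43, None, 5, 14, None, None, None, 8, 19, None, None, None, 28, None, 31, None, 33]
BFS from the root, enqueuing left then right child of each popped node:
  queue [6] -> pop 6, enqueue [2, 43], visited so far: [6]
  queue [2, 43] -> pop 2, enqueue [5], visited so far: [6, 2]
  queue [43, 5] -> pop 43, enqueue [14], visited so far: [6, 2, 43]
  queue [5, 14] -> pop 5, enqueue [none], visited so far: [6, 2, 43, 5]
  queue [14] -> pop 14, enqueue [8, 19], visited so far: [6, 2, 43, 5, 14]
  queue [8, 19] -> pop 8, enqueue [none], visited so far: [6, 2, 43, 5, 14, 8]
  queue [19] -> pop 19, enqueue [28], visited so far: [6, 2, 43, 5, 14, 8, 19]
  queue [28] -> pop 28, enqueue [31], visited so far: [6, 2, 43, 5, 14, 8, 19, 28]
  queue [31] -> pop 31, enqueue [33], visited so far: [6, 2, 43, 5, 14, 8, 19, 28, 31]
  queue [33] -> pop 33, enqueue [none], visited so far: [6, 2, 43, 5, 14, 8, 19, 28, 31, 33]
Result: [6, 2, 43, 5, 14, 8, 19, 28, 31, 33]


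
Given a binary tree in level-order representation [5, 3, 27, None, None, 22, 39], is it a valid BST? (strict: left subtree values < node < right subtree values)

Level-order array: [5, 3, 27, None, None, 22, 39]
Validate using subtree bounds (lo, hi): at each node, require lo < value < hi,
then recurse left with hi=value and right with lo=value.
Preorder trace (stopping at first violation):
  at node 5 with bounds (-inf, +inf): OK
  at node 3 with bounds (-inf, 5): OK
  at node 27 with bounds (5, +inf): OK
  at node 22 with bounds (5, 27): OK
  at node 39 with bounds (27, +inf): OK
No violation found at any node.
Result: Valid BST


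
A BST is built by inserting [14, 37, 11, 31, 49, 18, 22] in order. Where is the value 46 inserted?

Starting tree (level order): [14, 11, 37, None, None, 31, 49, 18, None, None, None, None, 22]
Insertion path: 14 -> 37 -> 49
Result: insert 46 as left child of 49
Final tree (level order): [14, 11, 37, None, None, 31, 49, 18, None, 46, None, None, 22]


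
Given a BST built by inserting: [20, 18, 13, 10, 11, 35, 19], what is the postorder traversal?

Tree insertion order: [20, 18, 13, 10, 11, 35, 19]
Tree (level-order array): [20, 18, 35, 13, 19, None, None, 10, None, None, None, None, 11]
Postorder traversal: [11, 10, 13, 19, 18, 35, 20]


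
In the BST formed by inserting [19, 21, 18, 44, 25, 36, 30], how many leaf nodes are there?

Tree built from: [19, 21, 18, 44, 25, 36, 30]
Tree (level-order array): [19, 18, 21, None, None, None, 44, 25, None, None, 36, 30]
Rule: A leaf has 0 children.
Per-node child counts:
  node 19: 2 child(ren)
  node 18: 0 child(ren)
  node 21: 1 child(ren)
  node 44: 1 child(ren)
  node 25: 1 child(ren)
  node 36: 1 child(ren)
  node 30: 0 child(ren)
Matching nodes: [18, 30]
Count of leaf nodes: 2


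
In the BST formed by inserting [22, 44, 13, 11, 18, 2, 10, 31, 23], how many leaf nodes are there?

Tree built from: [22, 44, 13, 11, 18, 2, 10, 31, 23]
Tree (level-order array): [22, 13, 44, 11, 18, 31, None, 2, None, None, None, 23, None, None, 10]
Rule: A leaf has 0 children.
Per-node child counts:
  node 22: 2 child(ren)
  node 13: 2 child(ren)
  node 11: 1 child(ren)
  node 2: 1 child(ren)
  node 10: 0 child(ren)
  node 18: 0 child(ren)
  node 44: 1 child(ren)
  node 31: 1 child(ren)
  node 23: 0 child(ren)
Matching nodes: [10, 18, 23]
Count of leaf nodes: 3


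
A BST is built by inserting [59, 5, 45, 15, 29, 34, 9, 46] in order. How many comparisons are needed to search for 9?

Search path for 9: 59 -> 5 -> 45 -> 15 -> 9
Found: True
Comparisons: 5


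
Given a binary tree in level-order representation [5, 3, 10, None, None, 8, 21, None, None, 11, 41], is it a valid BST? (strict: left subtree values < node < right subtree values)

Level-order array: [5, 3, 10, None, None, 8, 21, None, None, 11, 41]
Validate using subtree bounds (lo, hi): at each node, require lo < value < hi,
then recurse left with hi=value and right with lo=value.
Preorder trace (stopping at first violation):
  at node 5 with bounds (-inf, +inf): OK
  at node 3 with bounds (-inf, 5): OK
  at node 10 with bounds (5, +inf): OK
  at node 8 with bounds (5, 10): OK
  at node 21 with bounds (10, +inf): OK
  at node 11 with bounds (10, 21): OK
  at node 41 with bounds (21, +inf): OK
No violation found at any node.
Result: Valid BST


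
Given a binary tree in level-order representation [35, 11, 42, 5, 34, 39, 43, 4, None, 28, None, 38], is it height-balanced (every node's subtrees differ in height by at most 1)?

Tree (level-order array): [35, 11, 42, 5, 34, 39, 43, 4, None, 28, None, 38]
Definition: a tree is height-balanced if, at every node, |h(left) - h(right)| <= 1 (empty subtree has height -1).
Bottom-up per-node check:
  node 4: h_left=-1, h_right=-1, diff=0 [OK], height=0
  node 5: h_left=0, h_right=-1, diff=1 [OK], height=1
  node 28: h_left=-1, h_right=-1, diff=0 [OK], height=0
  node 34: h_left=0, h_right=-1, diff=1 [OK], height=1
  node 11: h_left=1, h_right=1, diff=0 [OK], height=2
  node 38: h_left=-1, h_right=-1, diff=0 [OK], height=0
  node 39: h_left=0, h_right=-1, diff=1 [OK], height=1
  node 43: h_left=-1, h_right=-1, diff=0 [OK], height=0
  node 42: h_left=1, h_right=0, diff=1 [OK], height=2
  node 35: h_left=2, h_right=2, diff=0 [OK], height=3
All nodes satisfy the balance condition.
Result: Balanced


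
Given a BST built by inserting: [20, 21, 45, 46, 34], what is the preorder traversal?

Tree insertion order: [20, 21, 45, 46, 34]
Tree (level-order array): [20, None, 21, None, 45, 34, 46]
Preorder traversal: [20, 21, 45, 34, 46]


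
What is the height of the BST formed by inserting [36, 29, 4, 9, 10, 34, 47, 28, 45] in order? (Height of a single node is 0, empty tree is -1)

Insertion order: [36, 29, 4, 9, 10, 34, 47, 28, 45]
Tree (level-order array): [36, 29, 47, 4, 34, 45, None, None, 9, None, None, None, None, None, 10, None, 28]
Compute height bottom-up (empty subtree = -1):
  height(28) = 1 + max(-1, -1) = 0
  height(10) = 1 + max(-1, 0) = 1
  height(9) = 1 + max(-1, 1) = 2
  height(4) = 1 + max(-1, 2) = 3
  height(34) = 1 + max(-1, -1) = 0
  height(29) = 1 + max(3, 0) = 4
  height(45) = 1 + max(-1, -1) = 0
  height(47) = 1 + max(0, -1) = 1
  height(36) = 1 + max(4, 1) = 5
Height = 5


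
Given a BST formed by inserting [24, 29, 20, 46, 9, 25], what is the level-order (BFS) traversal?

Tree insertion order: [24, 29, 20, 46, 9, 25]
Tree (level-order array): [24, 20, 29, 9, None, 25, 46]
BFS from the root, enqueuing left then right child of each popped node:
  queue [24] -> pop 24, enqueue [20, 29], visited so far: [24]
  queue [20, 29] -> pop 20, enqueue [9], visited so far: [24, 20]
  queue [29, 9] -> pop 29, enqueue [25, 46], visited so far: [24, 20, 29]
  queue [9, 25, 46] -> pop 9, enqueue [none], visited so far: [24, 20, 29, 9]
  queue [25, 46] -> pop 25, enqueue [none], visited so far: [24, 20, 29, 9, 25]
  queue [46] -> pop 46, enqueue [none], visited so far: [24, 20, 29, 9, 25, 46]
Result: [24, 20, 29, 9, 25, 46]


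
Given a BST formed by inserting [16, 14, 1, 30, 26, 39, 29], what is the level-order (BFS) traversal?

Tree insertion order: [16, 14, 1, 30, 26, 39, 29]
Tree (level-order array): [16, 14, 30, 1, None, 26, 39, None, None, None, 29]
BFS from the root, enqueuing left then right child of each popped node:
  queue [16] -> pop 16, enqueue [14, 30], visited so far: [16]
  queue [14, 30] -> pop 14, enqueue [1], visited so far: [16, 14]
  queue [30, 1] -> pop 30, enqueue [26, 39], visited so far: [16, 14, 30]
  queue [1, 26, 39] -> pop 1, enqueue [none], visited so far: [16, 14, 30, 1]
  queue [26, 39] -> pop 26, enqueue [29], visited so far: [16, 14, 30, 1, 26]
  queue [39, 29] -> pop 39, enqueue [none], visited so far: [16, 14, 30, 1, 26, 39]
  queue [29] -> pop 29, enqueue [none], visited so far: [16, 14, 30, 1, 26, 39, 29]
Result: [16, 14, 30, 1, 26, 39, 29]


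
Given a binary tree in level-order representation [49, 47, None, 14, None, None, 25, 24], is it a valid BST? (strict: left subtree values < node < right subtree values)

Level-order array: [49, 47, None, 14, None, None, 25, 24]
Validate using subtree bounds (lo, hi): at each node, require lo < value < hi,
then recurse left with hi=value and right with lo=value.
Preorder trace (stopping at first violation):
  at node 49 with bounds (-inf, +inf): OK
  at node 47 with bounds (-inf, 49): OK
  at node 14 with bounds (-inf, 47): OK
  at node 25 with bounds (14, 47): OK
  at node 24 with bounds (14, 25): OK
No violation found at any node.
Result: Valid BST


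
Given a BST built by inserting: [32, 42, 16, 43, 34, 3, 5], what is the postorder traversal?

Tree insertion order: [32, 42, 16, 43, 34, 3, 5]
Tree (level-order array): [32, 16, 42, 3, None, 34, 43, None, 5]
Postorder traversal: [5, 3, 16, 34, 43, 42, 32]


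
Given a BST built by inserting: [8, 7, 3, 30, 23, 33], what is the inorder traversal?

Tree insertion order: [8, 7, 3, 30, 23, 33]
Tree (level-order array): [8, 7, 30, 3, None, 23, 33]
Inorder traversal: [3, 7, 8, 23, 30, 33]


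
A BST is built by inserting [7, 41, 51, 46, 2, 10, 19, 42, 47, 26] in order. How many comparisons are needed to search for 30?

Search path for 30: 7 -> 41 -> 10 -> 19 -> 26
Found: False
Comparisons: 5


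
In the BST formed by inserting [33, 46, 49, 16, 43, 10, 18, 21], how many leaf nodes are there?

Tree built from: [33, 46, 49, 16, 43, 10, 18, 21]
Tree (level-order array): [33, 16, 46, 10, 18, 43, 49, None, None, None, 21]
Rule: A leaf has 0 children.
Per-node child counts:
  node 33: 2 child(ren)
  node 16: 2 child(ren)
  node 10: 0 child(ren)
  node 18: 1 child(ren)
  node 21: 0 child(ren)
  node 46: 2 child(ren)
  node 43: 0 child(ren)
  node 49: 0 child(ren)
Matching nodes: [10, 21, 43, 49]
Count of leaf nodes: 4


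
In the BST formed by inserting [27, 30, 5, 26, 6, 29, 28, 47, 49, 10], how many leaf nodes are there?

Tree built from: [27, 30, 5, 26, 6, 29, 28, 47, 49, 10]
Tree (level-order array): [27, 5, 30, None, 26, 29, 47, 6, None, 28, None, None, 49, None, 10]
Rule: A leaf has 0 children.
Per-node child counts:
  node 27: 2 child(ren)
  node 5: 1 child(ren)
  node 26: 1 child(ren)
  node 6: 1 child(ren)
  node 10: 0 child(ren)
  node 30: 2 child(ren)
  node 29: 1 child(ren)
  node 28: 0 child(ren)
  node 47: 1 child(ren)
  node 49: 0 child(ren)
Matching nodes: [10, 28, 49]
Count of leaf nodes: 3


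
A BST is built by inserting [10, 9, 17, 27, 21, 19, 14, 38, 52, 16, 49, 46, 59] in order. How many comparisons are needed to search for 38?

Search path for 38: 10 -> 17 -> 27 -> 38
Found: True
Comparisons: 4


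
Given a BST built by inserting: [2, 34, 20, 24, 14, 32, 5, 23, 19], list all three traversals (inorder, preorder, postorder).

Tree insertion order: [2, 34, 20, 24, 14, 32, 5, 23, 19]
Tree (level-order array): [2, None, 34, 20, None, 14, 24, 5, 19, 23, 32]
Inorder (L, root, R): [2, 5, 14, 19, 20, 23, 24, 32, 34]
Preorder (root, L, R): [2, 34, 20, 14, 5, 19, 24, 23, 32]
Postorder (L, R, root): [5, 19, 14, 23, 32, 24, 20, 34, 2]


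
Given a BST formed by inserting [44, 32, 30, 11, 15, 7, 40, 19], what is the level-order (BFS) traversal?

Tree insertion order: [44, 32, 30, 11, 15, 7, 40, 19]
Tree (level-order array): [44, 32, None, 30, 40, 11, None, None, None, 7, 15, None, None, None, 19]
BFS from the root, enqueuing left then right child of each popped node:
  queue [44] -> pop 44, enqueue [32], visited so far: [44]
  queue [32] -> pop 32, enqueue [30, 40], visited so far: [44, 32]
  queue [30, 40] -> pop 30, enqueue [11], visited so far: [44, 32, 30]
  queue [40, 11] -> pop 40, enqueue [none], visited so far: [44, 32, 30, 40]
  queue [11] -> pop 11, enqueue [7, 15], visited so far: [44, 32, 30, 40, 11]
  queue [7, 15] -> pop 7, enqueue [none], visited so far: [44, 32, 30, 40, 11, 7]
  queue [15] -> pop 15, enqueue [19], visited so far: [44, 32, 30, 40, 11, 7, 15]
  queue [19] -> pop 19, enqueue [none], visited so far: [44, 32, 30, 40, 11, 7, 15, 19]
Result: [44, 32, 30, 40, 11, 7, 15, 19]


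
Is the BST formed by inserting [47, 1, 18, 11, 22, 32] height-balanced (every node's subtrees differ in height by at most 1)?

Tree (level-order array): [47, 1, None, None, 18, 11, 22, None, None, None, 32]
Definition: a tree is height-balanced if, at every node, |h(left) - h(right)| <= 1 (empty subtree has height -1).
Bottom-up per-node check:
  node 11: h_left=-1, h_right=-1, diff=0 [OK], height=0
  node 32: h_left=-1, h_right=-1, diff=0 [OK], height=0
  node 22: h_left=-1, h_right=0, diff=1 [OK], height=1
  node 18: h_left=0, h_right=1, diff=1 [OK], height=2
  node 1: h_left=-1, h_right=2, diff=3 [FAIL (|-1-2|=3 > 1)], height=3
  node 47: h_left=3, h_right=-1, diff=4 [FAIL (|3--1|=4 > 1)], height=4
Node 1 violates the condition: |-1 - 2| = 3 > 1.
Result: Not balanced


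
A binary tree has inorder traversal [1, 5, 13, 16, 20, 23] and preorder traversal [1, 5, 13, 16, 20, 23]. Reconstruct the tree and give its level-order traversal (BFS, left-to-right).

Inorder:  [1, 5, 13, 16, 20, 23]
Preorder: [1, 5, 13, 16, 20, 23]
Algorithm: preorder visits root first, so consume preorder in order;
for each root, split the current inorder slice at that value into
left-subtree inorder and right-subtree inorder, then recurse.
Recursive splits:
  root=1; inorder splits into left=[], right=[5, 13, 16, 20, 23]
  root=5; inorder splits into left=[], right=[13, 16, 20, 23]
  root=13; inorder splits into left=[], right=[16, 20, 23]
  root=16; inorder splits into left=[], right=[20, 23]
  root=20; inorder splits into left=[], right=[23]
  root=23; inorder splits into left=[], right=[]
Reconstructed level-order: [1, 5, 13, 16, 20, 23]


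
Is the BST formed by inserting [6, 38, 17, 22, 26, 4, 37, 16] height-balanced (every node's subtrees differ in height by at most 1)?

Tree (level-order array): [6, 4, 38, None, None, 17, None, 16, 22, None, None, None, 26, None, 37]
Definition: a tree is height-balanced if, at every node, |h(left) - h(right)| <= 1 (empty subtree has height -1).
Bottom-up per-node check:
  node 4: h_left=-1, h_right=-1, diff=0 [OK], height=0
  node 16: h_left=-1, h_right=-1, diff=0 [OK], height=0
  node 37: h_left=-1, h_right=-1, diff=0 [OK], height=0
  node 26: h_left=-1, h_right=0, diff=1 [OK], height=1
  node 22: h_left=-1, h_right=1, diff=2 [FAIL (|-1-1|=2 > 1)], height=2
  node 17: h_left=0, h_right=2, diff=2 [FAIL (|0-2|=2 > 1)], height=3
  node 38: h_left=3, h_right=-1, diff=4 [FAIL (|3--1|=4 > 1)], height=4
  node 6: h_left=0, h_right=4, diff=4 [FAIL (|0-4|=4 > 1)], height=5
Node 22 violates the condition: |-1 - 1| = 2 > 1.
Result: Not balanced


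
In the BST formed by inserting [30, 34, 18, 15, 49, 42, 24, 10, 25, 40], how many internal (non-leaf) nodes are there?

Tree built from: [30, 34, 18, 15, 49, 42, 24, 10, 25, 40]
Tree (level-order array): [30, 18, 34, 15, 24, None, 49, 10, None, None, 25, 42, None, None, None, None, None, 40]
Rule: An internal node has at least one child.
Per-node child counts:
  node 30: 2 child(ren)
  node 18: 2 child(ren)
  node 15: 1 child(ren)
  node 10: 0 child(ren)
  node 24: 1 child(ren)
  node 25: 0 child(ren)
  node 34: 1 child(ren)
  node 49: 1 child(ren)
  node 42: 1 child(ren)
  node 40: 0 child(ren)
Matching nodes: [30, 18, 15, 24, 34, 49, 42]
Count of internal (non-leaf) nodes: 7


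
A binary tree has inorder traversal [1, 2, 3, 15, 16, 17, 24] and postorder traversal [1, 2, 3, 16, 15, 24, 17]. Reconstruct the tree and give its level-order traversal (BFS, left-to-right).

Inorder:   [1, 2, 3, 15, 16, 17, 24]
Postorder: [1, 2, 3, 16, 15, 24, 17]
Algorithm: postorder visits root last, so walk postorder right-to-left;
each value is the root of the current inorder slice — split it at that
value, recurse on the right subtree first, then the left.
Recursive splits:
  root=17; inorder splits into left=[1, 2, 3, 15, 16], right=[24]
  root=24; inorder splits into left=[], right=[]
  root=15; inorder splits into left=[1, 2, 3], right=[16]
  root=16; inorder splits into left=[], right=[]
  root=3; inorder splits into left=[1, 2], right=[]
  root=2; inorder splits into left=[1], right=[]
  root=1; inorder splits into left=[], right=[]
Reconstructed level-order: [17, 15, 24, 3, 16, 2, 1]


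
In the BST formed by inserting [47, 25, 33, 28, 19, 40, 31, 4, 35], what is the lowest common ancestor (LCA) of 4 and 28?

Tree insertion order: [47, 25, 33, 28, 19, 40, 31, 4, 35]
Tree (level-order array): [47, 25, None, 19, 33, 4, None, 28, 40, None, None, None, 31, 35]
In a BST, the LCA of p=4, q=28 is the first node v on the
root-to-leaf path with p <= v <= q (go left if both < v, right if both > v).
Walk from root:
  at 47: both 4 and 28 < 47, go left
  at 25: 4 <= 25 <= 28, this is the LCA
LCA = 25


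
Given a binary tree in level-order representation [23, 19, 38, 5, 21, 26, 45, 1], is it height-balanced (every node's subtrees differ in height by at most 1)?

Tree (level-order array): [23, 19, 38, 5, 21, 26, 45, 1]
Definition: a tree is height-balanced if, at every node, |h(left) - h(right)| <= 1 (empty subtree has height -1).
Bottom-up per-node check:
  node 1: h_left=-1, h_right=-1, diff=0 [OK], height=0
  node 5: h_left=0, h_right=-1, diff=1 [OK], height=1
  node 21: h_left=-1, h_right=-1, diff=0 [OK], height=0
  node 19: h_left=1, h_right=0, diff=1 [OK], height=2
  node 26: h_left=-1, h_right=-1, diff=0 [OK], height=0
  node 45: h_left=-1, h_right=-1, diff=0 [OK], height=0
  node 38: h_left=0, h_right=0, diff=0 [OK], height=1
  node 23: h_left=2, h_right=1, diff=1 [OK], height=3
All nodes satisfy the balance condition.
Result: Balanced


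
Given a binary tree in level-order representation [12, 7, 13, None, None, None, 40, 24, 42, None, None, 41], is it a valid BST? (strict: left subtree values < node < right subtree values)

Level-order array: [12, 7, 13, None, None, None, 40, 24, 42, None, None, 41]
Validate using subtree bounds (lo, hi): at each node, require lo < value < hi,
then recurse left with hi=value and right with lo=value.
Preorder trace (stopping at first violation):
  at node 12 with bounds (-inf, +inf): OK
  at node 7 with bounds (-inf, 12): OK
  at node 13 with bounds (12, +inf): OK
  at node 40 with bounds (13, +inf): OK
  at node 24 with bounds (13, 40): OK
  at node 42 with bounds (40, +inf): OK
  at node 41 with bounds (40, 42): OK
No violation found at any node.
Result: Valid BST


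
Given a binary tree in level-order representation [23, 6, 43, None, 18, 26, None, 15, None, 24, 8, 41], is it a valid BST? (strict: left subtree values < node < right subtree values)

Level-order array: [23, 6, 43, None, 18, 26, None, 15, None, 24, 8, 41]
Validate using subtree bounds (lo, hi): at each node, require lo < value < hi,
then recurse left with hi=value and right with lo=value.
Preorder trace (stopping at first violation):
  at node 23 with bounds (-inf, +inf): OK
  at node 6 with bounds (-inf, 23): OK
  at node 18 with bounds (6, 23): OK
  at node 15 with bounds (6, 18): OK
  at node 41 with bounds (6, 15): VIOLATION
Node 41 violates its bound: not (6 < 41 < 15).
Result: Not a valid BST


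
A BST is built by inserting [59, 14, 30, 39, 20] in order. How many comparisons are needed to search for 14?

Search path for 14: 59 -> 14
Found: True
Comparisons: 2


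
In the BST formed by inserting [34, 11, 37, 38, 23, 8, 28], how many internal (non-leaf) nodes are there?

Tree built from: [34, 11, 37, 38, 23, 8, 28]
Tree (level-order array): [34, 11, 37, 8, 23, None, 38, None, None, None, 28]
Rule: An internal node has at least one child.
Per-node child counts:
  node 34: 2 child(ren)
  node 11: 2 child(ren)
  node 8: 0 child(ren)
  node 23: 1 child(ren)
  node 28: 0 child(ren)
  node 37: 1 child(ren)
  node 38: 0 child(ren)
Matching nodes: [34, 11, 23, 37]
Count of internal (non-leaf) nodes: 4


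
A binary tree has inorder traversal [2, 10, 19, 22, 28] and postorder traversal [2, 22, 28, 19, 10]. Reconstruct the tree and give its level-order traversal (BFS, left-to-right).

Inorder:   [2, 10, 19, 22, 28]
Postorder: [2, 22, 28, 19, 10]
Algorithm: postorder visits root last, so walk postorder right-to-left;
each value is the root of the current inorder slice — split it at that
value, recurse on the right subtree first, then the left.
Recursive splits:
  root=10; inorder splits into left=[2], right=[19, 22, 28]
  root=19; inorder splits into left=[], right=[22, 28]
  root=28; inorder splits into left=[22], right=[]
  root=22; inorder splits into left=[], right=[]
  root=2; inorder splits into left=[], right=[]
Reconstructed level-order: [10, 2, 19, 28, 22]


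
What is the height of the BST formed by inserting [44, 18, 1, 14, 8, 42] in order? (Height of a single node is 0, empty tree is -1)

Insertion order: [44, 18, 1, 14, 8, 42]
Tree (level-order array): [44, 18, None, 1, 42, None, 14, None, None, 8]
Compute height bottom-up (empty subtree = -1):
  height(8) = 1 + max(-1, -1) = 0
  height(14) = 1 + max(0, -1) = 1
  height(1) = 1 + max(-1, 1) = 2
  height(42) = 1 + max(-1, -1) = 0
  height(18) = 1 + max(2, 0) = 3
  height(44) = 1 + max(3, -1) = 4
Height = 4


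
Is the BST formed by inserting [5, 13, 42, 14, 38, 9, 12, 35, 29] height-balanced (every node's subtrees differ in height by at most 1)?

Tree (level-order array): [5, None, 13, 9, 42, None, 12, 14, None, None, None, None, 38, 35, None, 29]
Definition: a tree is height-balanced if, at every node, |h(left) - h(right)| <= 1 (empty subtree has height -1).
Bottom-up per-node check:
  node 12: h_left=-1, h_right=-1, diff=0 [OK], height=0
  node 9: h_left=-1, h_right=0, diff=1 [OK], height=1
  node 29: h_left=-1, h_right=-1, diff=0 [OK], height=0
  node 35: h_left=0, h_right=-1, diff=1 [OK], height=1
  node 38: h_left=1, h_right=-1, diff=2 [FAIL (|1--1|=2 > 1)], height=2
  node 14: h_left=-1, h_right=2, diff=3 [FAIL (|-1-2|=3 > 1)], height=3
  node 42: h_left=3, h_right=-1, diff=4 [FAIL (|3--1|=4 > 1)], height=4
  node 13: h_left=1, h_right=4, diff=3 [FAIL (|1-4|=3 > 1)], height=5
  node 5: h_left=-1, h_right=5, diff=6 [FAIL (|-1-5|=6 > 1)], height=6
Node 38 violates the condition: |1 - -1| = 2 > 1.
Result: Not balanced


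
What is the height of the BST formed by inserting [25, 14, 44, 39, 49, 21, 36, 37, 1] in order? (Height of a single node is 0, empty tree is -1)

Insertion order: [25, 14, 44, 39, 49, 21, 36, 37, 1]
Tree (level-order array): [25, 14, 44, 1, 21, 39, 49, None, None, None, None, 36, None, None, None, None, 37]
Compute height bottom-up (empty subtree = -1):
  height(1) = 1 + max(-1, -1) = 0
  height(21) = 1 + max(-1, -1) = 0
  height(14) = 1 + max(0, 0) = 1
  height(37) = 1 + max(-1, -1) = 0
  height(36) = 1 + max(-1, 0) = 1
  height(39) = 1 + max(1, -1) = 2
  height(49) = 1 + max(-1, -1) = 0
  height(44) = 1 + max(2, 0) = 3
  height(25) = 1 + max(1, 3) = 4
Height = 4


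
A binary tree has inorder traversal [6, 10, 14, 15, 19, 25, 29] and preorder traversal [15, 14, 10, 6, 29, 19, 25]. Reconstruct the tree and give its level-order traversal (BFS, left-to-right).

Inorder:  [6, 10, 14, 15, 19, 25, 29]
Preorder: [15, 14, 10, 6, 29, 19, 25]
Algorithm: preorder visits root first, so consume preorder in order;
for each root, split the current inorder slice at that value into
left-subtree inorder and right-subtree inorder, then recurse.
Recursive splits:
  root=15; inorder splits into left=[6, 10, 14], right=[19, 25, 29]
  root=14; inorder splits into left=[6, 10], right=[]
  root=10; inorder splits into left=[6], right=[]
  root=6; inorder splits into left=[], right=[]
  root=29; inorder splits into left=[19, 25], right=[]
  root=19; inorder splits into left=[], right=[25]
  root=25; inorder splits into left=[], right=[]
Reconstructed level-order: [15, 14, 29, 10, 19, 6, 25]


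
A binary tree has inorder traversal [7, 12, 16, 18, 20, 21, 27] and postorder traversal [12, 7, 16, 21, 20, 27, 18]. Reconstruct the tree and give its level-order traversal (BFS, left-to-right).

Inorder:   [7, 12, 16, 18, 20, 21, 27]
Postorder: [12, 7, 16, 21, 20, 27, 18]
Algorithm: postorder visits root last, so walk postorder right-to-left;
each value is the root of the current inorder slice — split it at that
value, recurse on the right subtree first, then the left.
Recursive splits:
  root=18; inorder splits into left=[7, 12, 16], right=[20, 21, 27]
  root=27; inorder splits into left=[20, 21], right=[]
  root=20; inorder splits into left=[], right=[21]
  root=21; inorder splits into left=[], right=[]
  root=16; inorder splits into left=[7, 12], right=[]
  root=7; inorder splits into left=[], right=[12]
  root=12; inorder splits into left=[], right=[]
Reconstructed level-order: [18, 16, 27, 7, 20, 12, 21]


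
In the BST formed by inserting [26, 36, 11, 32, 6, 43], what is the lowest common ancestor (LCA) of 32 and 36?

Tree insertion order: [26, 36, 11, 32, 6, 43]
Tree (level-order array): [26, 11, 36, 6, None, 32, 43]
In a BST, the LCA of p=32, q=36 is the first node v on the
root-to-leaf path with p <= v <= q (go left if both < v, right if both > v).
Walk from root:
  at 26: both 32 and 36 > 26, go right
  at 36: 32 <= 36 <= 36, this is the LCA
LCA = 36


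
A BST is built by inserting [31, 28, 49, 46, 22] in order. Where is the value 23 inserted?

Starting tree (level order): [31, 28, 49, 22, None, 46]
Insertion path: 31 -> 28 -> 22
Result: insert 23 as right child of 22
Final tree (level order): [31, 28, 49, 22, None, 46, None, None, 23]


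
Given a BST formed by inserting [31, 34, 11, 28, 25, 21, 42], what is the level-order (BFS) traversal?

Tree insertion order: [31, 34, 11, 28, 25, 21, 42]
Tree (level-order array): [31, 11, 34, None, 28, None, 42, 25, None, None, None, 21]
BFS from the root, enqueuing left then right child of each popped node:
  queue [31] -> pop 31, enqueue [11, 34], visited so far: [31]
  queue [11, 34] -> pop 11, enqueue [28], visited so far: [31, 11]
  queue [34, 28] -> pop 34, enqueue [42], visited so far: [31, 11, 34]
  queue [28, 42] -> pop 28, enqueue [25], visited so far: [31, 11, 34, 28]
  queue [42, 25] -> pop 42, enqueue [none], visited so far: [31, 11, 34, 28, 42]
  queue [25] -> pop 25, enqueue [21], visited so far: [31, 11, 34, 28, 42, 25]
  queue [21] -> pop 21, enqueue [none], visited so far: [31, 11, 34, 28, 42, 25, 21]
Result: [31, 11, 34, 28, 42, 25, 21]


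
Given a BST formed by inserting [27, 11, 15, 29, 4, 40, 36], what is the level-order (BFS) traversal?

Tree insertion order: [27, 11, 15, 29, 4, 40, 36]
Tree (level-order array): [27, 11, 29, 4, 15, None, 40, None, None, None, None, 36]
BFS from the root, enqueuing left then right child of each popped node:
  queue [27] -> pop 27, enqueue [11, 29], visited so far: [27]
  queue [11, 29] -> pop 11, enqueue [4, 15], visited so far: [27, 11]
  queue [29, 4, 15] -> pop 29, enqueue [40], visited so far: [27, 11, 29]
  queue [4, 15, 40] -> pop 4, enqueue [none], visited so far: [27, 11, 29, 4]
  queue [15, 40] -> pop 15, enqueue [none], visited so far: [27, 11, 29, 4, 15]
  queue [40] -> pop 40, enqueue [36], visited so far: [27, 11, 29, 4, 15, 40]
  queue [36] -> pop 36, enqueue [none], visited so far: [27, 11, 29, 4, 15, 40, 36]
Result: [27, 11, 29, 4, 15, 40, 36]


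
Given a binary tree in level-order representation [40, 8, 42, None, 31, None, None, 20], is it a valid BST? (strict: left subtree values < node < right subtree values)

Level-order array: [40, 8, 42, None, 31, None, None, 20]
Validate using subtree bounds (lo, hi): at each node, require lo < value < hi,
then recurse left with hi=value and right with lo=value.
Preorder trace (stopping at first violation):
  at node 40 with bounds (-inf, +inf): OK
  at node 8 with bounds (-inf, 40): OK
  at node 31 with bounds (8, 40): OK
  at node 20 with bounds (8, 31): OK
  at node 42 with bounds (40, +inf): OK
No violation found at any node.
Result: Valid BST


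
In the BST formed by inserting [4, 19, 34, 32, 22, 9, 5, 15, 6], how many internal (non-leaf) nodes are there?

Tree built from: [4, 19, 34, 32, 22, 9, 5, 15, 6]
Tree (level-order array): [4, None, 19, 9, 34, 5, 15, 32, None, None, 6, None, None, 22]
Rule: An internal node has at least one child.
Per-node child counts:
  node 4: 1 child(ren)
  node 19: 2 child(ren)
  node 9: 2 child(ren)
  node 5: 1 child(ren)
  node 6: 0 child(ren)
  node 15: 0 child(ren)
  node 34: 1 child(ren)
  node 32: 1 child(ren)
  node 22: 0 child(ren)
Matching nodes: [4, 19, 9, 5, 34, 32]
Count of internal (non-leaf) nodes: 6


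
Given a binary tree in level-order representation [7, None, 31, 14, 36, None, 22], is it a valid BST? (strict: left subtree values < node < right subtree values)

Level-order array: [7, None, 31, 14, 36, None, 22]
Validate using subtree bounds (lo, hi): at each node, require lo < value < hi,
then recurse left with hi=value and right with lo=value.
Preorder trace (stopping at first violation):
  at node 7 with bounds (-inf, +inf): OK
  at node 31 with bounds (7, +inf): OK
  at node 14 with bounds (7, 31): OK
  at node 22 with bounds (14, 31): OK
  at node 36 with bounds (31, +inf): OK
No violation found at any node.
Result: Valid BST


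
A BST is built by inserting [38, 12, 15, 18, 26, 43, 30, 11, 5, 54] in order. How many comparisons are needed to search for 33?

Search path for 33: 38 -> 12 -> 15 -> 18 -> 26 -> 30
Found: False
Comparisons: 6


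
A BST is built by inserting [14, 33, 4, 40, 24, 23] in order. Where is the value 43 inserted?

Starting tree (level order): [14, 4, 33, None, None, 24, 40, 23]
Insertion path: 14 -> 33 -> 40
Result: insert 43 as right child of 40
Final tree (level order): [14, 4, 33, None, None, 24, 40, 23, None, None, 43]


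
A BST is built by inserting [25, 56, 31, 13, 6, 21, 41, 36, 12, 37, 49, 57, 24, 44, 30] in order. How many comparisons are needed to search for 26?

Search path for 26: 25 -> 56 -> 31 -> 30
Found: False
Comparisons: 4


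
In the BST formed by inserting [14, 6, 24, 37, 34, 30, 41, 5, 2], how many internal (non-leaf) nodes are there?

Tree built from: [14, 6, 24, 37, 34, 30, 41, 5, 2]
Tree (level-order array): [14, 6, 24, 5, None, None, 37, 2, None, 34, 41, None, None, 30]
Rule: An internal node has at least one child.
Per-node child counts:
  node 14: 2 child(ren)
  node 6: 1 child(ren)
  node 5: 1 child(ren)
  node 2: 0 child(ren)
  node 24: 1 child(ren)
  node 37: 2 child(ren)
  node 34: 1 child(ren)
  node 30: 0 child(ren)
  node 41: 0 child(ren)
Matching nodes: [14, 6, 5, 24, 37, 34]
Count of internal (non-leaf) nodes: 6


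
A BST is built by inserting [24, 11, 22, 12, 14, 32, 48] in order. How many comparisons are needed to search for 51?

Search path for 51: 24 -> 32 -> 48
Found: False
Comparisons: 3


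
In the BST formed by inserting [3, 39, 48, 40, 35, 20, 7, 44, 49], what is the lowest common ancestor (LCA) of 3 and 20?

Tree insertion order: [3, 39, 48, 40, 35, 20, 7, 44, 49]
Tree (level-order array): [3, None, 39, 35, 48, 20, None, 40, 49, 7, None, None, 44]
In a BST, the LCA of p=3, q=20 is the first node v on the
root-to-leaf path with p <= v <= q (go left if both < v, right if both > v).
Walk from root:
  at 3: 3 <= 3 <= 20, this is the LCA
LCA = 3


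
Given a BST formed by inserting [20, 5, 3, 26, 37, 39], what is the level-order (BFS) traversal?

Tree insertion order: [20, 5, 3, 26, 37, 39]
Tree (level-order array): [20, 5, 26, 3, None, None, 37, None, None, None, 39]
BFS from the root, enqueuing left then right child of each popped node:
  queue [20] -> pop 20, enqueue [5, 26], visited so far: [20]
  queue [5, 26] -> pop 5, enqueue [3], visited so far: [20, 5]
  queue [26, 3] -> pop 26, enqueue [37], visited so far: [20, 5, 26]
  queue [3, 37] -> pop 3, enqueue [none], visited so far: [20, 5, 26, 3]
  queue [37] -> pop 37, enqueue [39], visited so far: [20, 5, 26, 3, 37]
  queue [39] -> pop 39, enqueue [none], visited so far: [20, 5, 26, 3, 37, 39]
Result: [20, 5, 26, 3, 37, 39]
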